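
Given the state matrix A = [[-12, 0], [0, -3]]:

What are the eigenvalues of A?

For diagonal matrix, eigenvalues are diagonal entries: λ₁ = -12, λ₂ = -3.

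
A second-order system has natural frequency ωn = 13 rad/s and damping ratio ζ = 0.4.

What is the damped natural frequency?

ωd = ωn√(1 - ζ²) = 13√(1 - 0.4²) = 11.91 rad/s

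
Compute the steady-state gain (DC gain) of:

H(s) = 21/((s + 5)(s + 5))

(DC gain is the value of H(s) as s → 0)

DC gain = H(0) = 21/(5 × 5) = 21/25 = 0.84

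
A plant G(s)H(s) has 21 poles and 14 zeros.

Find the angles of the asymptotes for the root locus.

n - m = 21 - 14 = 7. Angles: θk = (2k + 1)·180°/7 = 25.71°, 77.14°, 128.57°, 180°, 231.43°, 282.86°, 334.29°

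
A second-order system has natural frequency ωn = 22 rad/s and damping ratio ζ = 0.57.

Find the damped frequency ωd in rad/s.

ωd = ωn√(1 - ζ²) = 22√(1 - 0.57²) = 18.08 rad/s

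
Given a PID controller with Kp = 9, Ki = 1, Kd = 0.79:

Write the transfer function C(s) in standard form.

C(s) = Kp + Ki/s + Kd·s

Substituting values: C(s) = 9 + 1/s + 0.79s = (0.79s² + 9s + 1)/s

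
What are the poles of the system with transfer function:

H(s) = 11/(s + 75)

Pole is where denominator = 0: s + 75 = 0, so s = -75.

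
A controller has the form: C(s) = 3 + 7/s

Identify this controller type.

This is a Proportional-Integral (PI) controller.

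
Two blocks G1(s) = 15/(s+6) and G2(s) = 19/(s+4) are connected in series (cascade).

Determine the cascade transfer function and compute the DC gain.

Series: multiply transfer functions. G_eq = 15/(s+6) × 19/(s+4) = 285/((s+6)(s+4)). DC gain = 285/(6×4) = 11.875.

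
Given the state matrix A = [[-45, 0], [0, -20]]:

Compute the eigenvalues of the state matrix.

For diagonal matrix, eigenvalues are diagonal entries: λ₁ = -45, λ₂ = -20.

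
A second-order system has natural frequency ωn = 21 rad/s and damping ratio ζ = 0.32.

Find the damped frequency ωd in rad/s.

ωd = ωn√(1 - ζ²) = 21√(1 - 0.32²) = 19.9 rad/s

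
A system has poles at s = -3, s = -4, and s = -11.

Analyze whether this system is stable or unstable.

All poles are in the left half-plane. System is stable.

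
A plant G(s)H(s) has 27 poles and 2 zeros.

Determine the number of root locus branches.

Root locus has n branches where n = number of poles = 27.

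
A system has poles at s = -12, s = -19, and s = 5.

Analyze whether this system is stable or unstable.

Pole(s) at s = 5 are not in the left half-plane. System is unstable.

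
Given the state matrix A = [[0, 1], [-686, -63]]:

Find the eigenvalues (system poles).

det(A - λI) = λ² - (-63)λ + 686 = (λ - (-14))(λ - (-49)). Eigenvalues: -14, -49.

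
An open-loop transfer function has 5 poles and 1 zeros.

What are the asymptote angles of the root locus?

n - m = 5 - 1 = 4. Angles: θk = (2k + 1)·180°/4 = 45°, 135°, 225°, 315°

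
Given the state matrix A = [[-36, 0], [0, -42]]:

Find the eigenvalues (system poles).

For diagonal matrix, eigenvalues are diagonal entries: λ₁ = -36, λ₂ = -42.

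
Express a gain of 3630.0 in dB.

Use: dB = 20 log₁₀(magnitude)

dB = 20 log₁₀(3630.0) = 71.2 dB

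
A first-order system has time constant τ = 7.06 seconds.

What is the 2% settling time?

For first-order system, 2% settling time ≈ 4τ = 4 × 7.06 = 28.24 s.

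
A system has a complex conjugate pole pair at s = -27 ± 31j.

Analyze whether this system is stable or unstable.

Real part of poles is -27 (< 0, left half-plane). Stable.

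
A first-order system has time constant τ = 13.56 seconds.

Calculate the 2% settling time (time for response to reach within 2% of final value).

For first-order system, 2% settling time ≈ 4τ = 4 × 13.56 = 54.24 s.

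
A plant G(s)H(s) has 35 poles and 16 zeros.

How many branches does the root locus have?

Root locus has n branches where n = number of poles = 35.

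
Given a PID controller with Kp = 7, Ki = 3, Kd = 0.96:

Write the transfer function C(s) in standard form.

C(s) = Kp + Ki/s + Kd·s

Substituting values: C(s) = 7 + 3/s + 0.96s = (0.96s² + 7s + 3)/s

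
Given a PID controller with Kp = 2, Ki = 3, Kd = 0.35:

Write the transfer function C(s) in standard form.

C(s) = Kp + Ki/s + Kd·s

Substituting values: C(s) = 2 + 3/s + 0.35s = (0.35s² + 2s + 3)/s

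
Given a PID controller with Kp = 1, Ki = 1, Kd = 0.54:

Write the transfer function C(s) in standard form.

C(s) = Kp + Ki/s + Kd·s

Substituting values: C(s) = 1 + 1/s + 0.54s = (0.54s² + s + 1)/s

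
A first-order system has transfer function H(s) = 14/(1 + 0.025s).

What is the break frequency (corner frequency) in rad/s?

Corner frequency = 1/τ = 1/0.025 = 40.0 rad/s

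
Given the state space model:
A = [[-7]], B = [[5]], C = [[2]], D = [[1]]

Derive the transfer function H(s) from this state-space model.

(sI - A)⁻¹ = 1/(s + 7). H(s) = 2×5/(s + 7) + 1 = (s + 17)/(s + 7).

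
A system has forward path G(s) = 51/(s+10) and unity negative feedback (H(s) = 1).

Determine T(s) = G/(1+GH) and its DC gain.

T(s) = G/(1+GH) = [51/(s+10)] / [1 + 51/(s+10)] = 51/(s+10+51) = 51/(s+61). DC gain = 51/61 = 0.8361.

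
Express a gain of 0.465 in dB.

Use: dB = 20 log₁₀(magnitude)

dB = 20 log₁₀(0.465) = -6.7 dB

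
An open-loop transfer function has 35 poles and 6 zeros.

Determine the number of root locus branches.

Root locus has n branches where n = number of poles = 35.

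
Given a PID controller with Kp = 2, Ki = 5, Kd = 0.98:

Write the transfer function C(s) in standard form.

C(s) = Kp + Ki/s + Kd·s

Substituting values: C(s) = 2 + 5/s + 0.98s = (0.98s² + 2s + 5)/s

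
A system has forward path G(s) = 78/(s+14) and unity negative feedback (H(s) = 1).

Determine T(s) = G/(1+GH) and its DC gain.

T(s) = G/(1+GH) = [78/(s+14)] / [1 + 78/(s+14)] = 78/(s+14+78) = 78/(s+92). DC gain = 78/92 = 0.8478.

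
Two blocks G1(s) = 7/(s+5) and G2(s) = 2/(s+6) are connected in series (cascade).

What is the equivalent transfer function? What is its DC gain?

Series: multiply transfer functions. G_eq = 7/(s+5) × 2/(s+6) = 14/((s+5)(s+6)). DC gain = 14/(5×6) = 0.4667.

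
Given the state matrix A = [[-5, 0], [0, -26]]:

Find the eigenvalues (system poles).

For diagonal matrix, eigenvalues are diagonal entries: λ₁ = -5, λ₂ = -26.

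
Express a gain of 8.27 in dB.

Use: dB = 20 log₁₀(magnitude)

dB = 20 log₁₀(8.27) = 18.4 dB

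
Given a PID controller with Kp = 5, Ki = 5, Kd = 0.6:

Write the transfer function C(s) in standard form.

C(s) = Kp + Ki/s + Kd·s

Substituting values: C(s) = 5 + 5/s + 0.6s = (0.6s² + 5s + 5)/s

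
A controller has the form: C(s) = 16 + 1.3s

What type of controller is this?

This is a Proportional-Derivative (PD) controller.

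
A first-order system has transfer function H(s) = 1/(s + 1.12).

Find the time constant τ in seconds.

For H(s) = 1/(s + 1/τ), the pole is at -1/τ = -1.12, so τ = 1/1.12 = 0.8929 s.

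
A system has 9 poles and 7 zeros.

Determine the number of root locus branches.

Root locus has n branches where n = number of poles = 9.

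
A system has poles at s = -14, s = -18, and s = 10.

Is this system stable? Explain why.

Pole(s) at s = 10 are not in the left half-plane. System is unstable.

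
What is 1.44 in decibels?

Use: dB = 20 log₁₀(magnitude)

dB = 20 log₁₀(1.44) = 3.2 dB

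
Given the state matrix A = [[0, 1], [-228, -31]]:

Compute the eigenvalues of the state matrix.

det(A - λI) = λ² - (-31)λ + 228 = (λ - (-12))(λ - (-19)). Eigenvalues: -12, -19.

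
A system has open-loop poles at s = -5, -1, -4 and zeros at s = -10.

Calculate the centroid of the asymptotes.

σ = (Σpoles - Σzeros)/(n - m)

σ = (Σpoles - Σzeros)/(n - m) = (-10 - (-10))/(3 - 1) = 0/2 = 0.0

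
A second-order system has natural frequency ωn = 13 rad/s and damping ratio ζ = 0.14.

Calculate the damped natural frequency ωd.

ωd = ωn√(1 - ζ²) = 13√(1 - 0.14²) = 12.87 rad/s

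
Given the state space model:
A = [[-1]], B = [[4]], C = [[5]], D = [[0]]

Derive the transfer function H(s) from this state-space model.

(sI - A)⁻¹ = 1/(s + 1). H(s) = 5 × 4/(s + 1) + 0 = 20/(s + 1).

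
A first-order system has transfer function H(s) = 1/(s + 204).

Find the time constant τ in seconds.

For H(s) = 1/(s + 1/τ), the pole is at -1/τ = -204, so τ = 1/204 = 0.0049 s.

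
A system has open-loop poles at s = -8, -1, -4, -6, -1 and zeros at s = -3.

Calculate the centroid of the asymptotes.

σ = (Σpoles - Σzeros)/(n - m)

σ = (Σpoles - Σzeros)/(n - m) = (-20 - (-3))/(5 - 1) = -17/4 = -4.25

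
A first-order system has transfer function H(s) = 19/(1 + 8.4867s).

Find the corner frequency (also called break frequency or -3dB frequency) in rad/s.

Corner frequency = 1/τ = 1/8.4867 = 0.118 rad/s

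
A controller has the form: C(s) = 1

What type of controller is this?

This is a Proportional (P) controller.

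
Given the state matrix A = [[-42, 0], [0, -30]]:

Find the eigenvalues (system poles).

For diagonal matrix, eigenvalues are diagonal entries: λ₁ = -42, λ₂ = -30.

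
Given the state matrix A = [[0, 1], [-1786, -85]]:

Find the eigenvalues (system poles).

det(A - λI) = λ² - (-85)λ + 1786 = (λ - (-38))(λ - (-47)). Eigenvalues: -38, -47.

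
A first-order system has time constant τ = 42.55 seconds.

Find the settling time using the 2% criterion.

For first-order system, 2% settling time ≈ 4τ = 4 × 42.55 = 170.2 s.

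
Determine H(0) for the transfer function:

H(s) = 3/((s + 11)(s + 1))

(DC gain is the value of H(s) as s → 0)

DC gain = H(0) = 3/(11 × 1) = 3/11 = 0.2727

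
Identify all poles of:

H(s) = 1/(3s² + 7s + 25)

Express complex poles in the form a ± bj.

Discriminant = 7² - 4×3×25 = 49 - 300 = -251 < 0, so the poles are a complex conjugate pair s = (-7 ± j√251)/(2×3). Real part = -7/(2×3) = -7/6 ≈ -1.1667; imaginary part = ±√251/(2×3) ≈ 2.6405. Poles: s = -1.1667 ± 2.6405j.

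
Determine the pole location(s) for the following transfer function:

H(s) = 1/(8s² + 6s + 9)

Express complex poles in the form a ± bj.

Discriminant = 6² - 4×8×9 = 36 - 288 = -252 < 0, so the poles are a complex conjugate pair s = (-6 ± j√252)/(2×8). Real part = -6/(2×8) = -6/16 = -0.375; imaginary part = ±√252/(2×8) ≈ 0.9922. Poles: s = -0.375 ± 0.9922j.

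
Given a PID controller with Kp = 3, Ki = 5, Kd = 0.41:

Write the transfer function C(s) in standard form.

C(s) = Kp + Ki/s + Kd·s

Substituting values: C(s) = 3 + 5/s + 0.41s = (0.41s² + 3s + 5)/s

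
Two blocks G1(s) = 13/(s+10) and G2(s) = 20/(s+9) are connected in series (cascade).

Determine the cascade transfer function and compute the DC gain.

Series: multiply transfer functions. G_eq = 13/(s+10) × 20/(s+9) = 260/((s+10)(s+9)). DC gain = 260/(10×9) = 2.8889.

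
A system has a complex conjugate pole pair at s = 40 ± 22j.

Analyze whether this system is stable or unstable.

Real part of poles is 40 (> 0, right half-plane). Unstable.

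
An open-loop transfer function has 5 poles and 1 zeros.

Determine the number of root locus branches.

Root locus has n branches where n = number of poles = 5.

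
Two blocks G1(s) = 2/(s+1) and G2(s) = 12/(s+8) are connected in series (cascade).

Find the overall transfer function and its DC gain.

Series: multiply transfer functions. G_eq = 2/(s+1) × 12/(s+8) = 24/((s+1)(s+8)). DC gain = 24/(1×8) = 3.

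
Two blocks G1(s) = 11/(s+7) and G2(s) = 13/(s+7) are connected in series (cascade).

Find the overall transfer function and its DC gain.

Series: multiply transfer functions. G_eq = 11/(s+7) × 13/(s+7) = 143/((s+7)(s+7)). DC gain = 143/(7×7) = 2.9184.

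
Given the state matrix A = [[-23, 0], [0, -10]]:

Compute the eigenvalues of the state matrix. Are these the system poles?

For diagonal matrix, eigenvalues are diagonal entries: λ₁ = -23, λ₂ = -10. Eigenvalues of A = system poles.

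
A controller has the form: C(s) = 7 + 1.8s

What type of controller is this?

This is a Proportional-Derivative (PD) controller.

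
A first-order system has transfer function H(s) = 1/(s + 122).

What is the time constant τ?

For H(s) = 1/(s + 1/τ), the pole is at -1/τ = -122, so τ = 1/122 = 0.0082 s.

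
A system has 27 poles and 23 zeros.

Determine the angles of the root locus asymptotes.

n - m = 27 - 23 = 4. Angles: θk = (2k + 1)·180°/4 = 45°, 135°, 225°, 315°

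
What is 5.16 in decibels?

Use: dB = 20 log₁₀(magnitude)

dB = 20 log₁₀(5.16) = 14.3 dB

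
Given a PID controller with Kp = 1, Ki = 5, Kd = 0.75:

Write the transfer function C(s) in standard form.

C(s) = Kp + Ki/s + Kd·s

Substituting values: C(s) = 1 + 5/s + 0.75s = (0.75s² + s + 5)/s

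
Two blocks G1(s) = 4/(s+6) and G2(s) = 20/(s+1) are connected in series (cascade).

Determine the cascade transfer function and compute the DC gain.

Series: multiply transfer functions. G_eq = 4/(s+6) × 20/(s+1) = 80/((s+6)(s+1)). DC gain = 80/(6×1) = 13.3333.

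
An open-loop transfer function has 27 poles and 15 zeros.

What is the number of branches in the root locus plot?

Root locus has n branches where n = number of poles = 27.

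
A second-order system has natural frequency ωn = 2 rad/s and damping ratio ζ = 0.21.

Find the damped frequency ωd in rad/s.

ωd = ωn√(1 - ζ²) = 2√(1 - 0.21²) = 1.96 rad/s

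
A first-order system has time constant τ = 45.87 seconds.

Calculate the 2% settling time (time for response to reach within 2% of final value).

For first-order system, 2% settling time ≈ 4τ = 4 × 45.87 = 183.48 s.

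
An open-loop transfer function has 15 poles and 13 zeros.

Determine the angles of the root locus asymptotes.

n - m = 15 - 13 = 2. Angles: θk = (2k + 1)·180°/2 = 90°, 270°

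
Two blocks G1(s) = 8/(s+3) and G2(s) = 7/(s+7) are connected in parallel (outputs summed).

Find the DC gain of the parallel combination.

Parallel: G_eq = G1 + G2. DC gain = G1(0) + G2(0) = 8/3 + 7/7 = 2.6667 + 1 = 3.6667.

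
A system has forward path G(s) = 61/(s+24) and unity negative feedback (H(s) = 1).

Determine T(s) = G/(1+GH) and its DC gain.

T(s) = G/(1+GH) = [61/(s+24)] / [1 + 61/(s+24)] = 61/(s+24+61) = 61/(s+85). DC gain = 61/85 = 0.7176.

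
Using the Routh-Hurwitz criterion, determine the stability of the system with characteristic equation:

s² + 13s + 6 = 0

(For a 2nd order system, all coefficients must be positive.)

Coefficients: 1, 13, 6. All positive, so system is stable.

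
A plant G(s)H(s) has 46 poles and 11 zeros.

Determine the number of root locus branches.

Root locus has n branches where n = number of poles = 46.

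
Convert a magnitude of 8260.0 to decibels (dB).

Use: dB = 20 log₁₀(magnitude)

dB = 20 log₁₀(8260.0) = 78.3 dB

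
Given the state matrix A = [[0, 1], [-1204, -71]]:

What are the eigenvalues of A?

det(A - λI) = λ² - (-71)λ + 1204 = (λ - (-28))(λ - (-43)). Eigenvalues: -28, -43.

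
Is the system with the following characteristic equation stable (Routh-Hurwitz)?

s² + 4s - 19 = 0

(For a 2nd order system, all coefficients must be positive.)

Coefficients: 1, 4, -19. c=-19 not positive, so system is unstable.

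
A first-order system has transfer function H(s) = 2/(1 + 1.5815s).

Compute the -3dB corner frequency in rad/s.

Corner frequency = 1/τ = 1/1.5815 = 0.632 rad/s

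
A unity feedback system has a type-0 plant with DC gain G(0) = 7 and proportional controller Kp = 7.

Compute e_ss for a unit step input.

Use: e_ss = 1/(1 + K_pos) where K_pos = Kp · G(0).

K_pos = Kp · G(0) = 7 × 7 = 49. e_ss = 1/(1 + 49) = 0.02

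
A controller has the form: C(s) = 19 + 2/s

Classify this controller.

This is a Proportional-Integral (PI) controller.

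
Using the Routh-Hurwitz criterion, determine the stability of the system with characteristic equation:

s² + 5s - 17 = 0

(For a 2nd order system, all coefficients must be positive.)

Coefficients: 1, 5, -17. c=-17 not positive, so system is unstable.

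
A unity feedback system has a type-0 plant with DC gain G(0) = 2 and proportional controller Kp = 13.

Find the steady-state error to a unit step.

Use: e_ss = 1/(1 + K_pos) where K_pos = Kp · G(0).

K_pos = Kp · G(0) = 13 × 2 = 26. e_ss = 1/(1 + 26) = 0.0370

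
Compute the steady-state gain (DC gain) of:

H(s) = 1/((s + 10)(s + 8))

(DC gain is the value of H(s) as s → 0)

DC gain = H(0) = 1/(10 × 8) = 1/80 = 0.0125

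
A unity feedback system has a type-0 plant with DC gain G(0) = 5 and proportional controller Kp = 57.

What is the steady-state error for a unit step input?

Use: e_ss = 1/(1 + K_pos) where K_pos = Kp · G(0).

K_pos = Kp · G(0) = 57 × 5 = 285. e_ss = 1/(1 + 285) = 0.0035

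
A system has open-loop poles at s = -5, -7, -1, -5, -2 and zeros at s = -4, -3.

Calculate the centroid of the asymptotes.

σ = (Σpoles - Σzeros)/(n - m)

σ = (Σpoles - Σzeros)/(n - m) = (-20 - (-7))/(5 - 2) = -13/3 = -4.33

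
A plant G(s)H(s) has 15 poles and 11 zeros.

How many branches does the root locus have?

Root locus has n branches where n = number of poles = 15.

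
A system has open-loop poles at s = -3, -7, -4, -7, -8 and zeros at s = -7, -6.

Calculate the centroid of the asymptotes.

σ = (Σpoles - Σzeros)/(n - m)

σ = (Σpoles - Σzeros)/(n - m) = (-29 - (-13))/(5 - 2) = -16/3 = -5.33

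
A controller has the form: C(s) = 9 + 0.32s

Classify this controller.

This is a Proportional-Derivative (PD) controller.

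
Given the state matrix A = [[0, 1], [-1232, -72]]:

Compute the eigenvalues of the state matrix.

det(A - λI) = λ² - (-72)λ + 1232 = (λ - (-44))(λ - (-28)). Eigenvalues: -44, -28.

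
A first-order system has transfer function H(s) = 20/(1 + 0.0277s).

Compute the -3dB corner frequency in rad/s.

Corner frequency = 1/τ = 1/0.0277 = 36.101 rad/s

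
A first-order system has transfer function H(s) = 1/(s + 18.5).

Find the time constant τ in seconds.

For H(s) = 1/(s + 1/τ), the pole is at -1/τ = -18.5, so τ = 1/18.5 = 0.0541 s.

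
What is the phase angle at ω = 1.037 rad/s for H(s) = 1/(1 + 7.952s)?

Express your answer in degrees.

Phase = -arctan(ωτ) = -arctan(1.037 × 7.952) = -83.1°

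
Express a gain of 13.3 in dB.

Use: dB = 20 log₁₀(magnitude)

dB = 20 log₁₀(13.3) = 22.5 dB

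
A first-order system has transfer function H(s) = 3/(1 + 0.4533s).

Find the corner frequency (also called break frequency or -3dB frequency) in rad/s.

Corner frequency = 1/τ = 1/0.4533 = 2.206 rad/s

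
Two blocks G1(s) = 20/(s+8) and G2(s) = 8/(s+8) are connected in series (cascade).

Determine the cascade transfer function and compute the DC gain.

Series: multiply transfer functions. G_eq = 20/(s+8) × 8/(s+8) = 160/((s+8)(s+8)). DC gain = 160/(8×8) = 2.5.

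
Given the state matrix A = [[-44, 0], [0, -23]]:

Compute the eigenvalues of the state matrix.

For diagonal matrix, eigenvalues are diagonal entries: λ₁ = -44, λ₂ = -23.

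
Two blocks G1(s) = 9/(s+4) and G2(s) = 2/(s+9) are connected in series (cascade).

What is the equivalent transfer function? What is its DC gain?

Series: multiply transfer functions. G_eq = 9/(s+4) × 2/(s+9) = 18/((s+4)(s+9)). DC gain = 18/(4×9) = 0.5.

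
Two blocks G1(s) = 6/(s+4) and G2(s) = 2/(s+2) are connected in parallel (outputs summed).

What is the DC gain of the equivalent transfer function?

Parallel: G_eq = G1 + G2. DC gain = G1(0) + G2(0) = 6/4 + 2/2 = 1.5 + 1 = 2.5.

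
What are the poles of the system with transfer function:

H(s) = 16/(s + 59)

Pole is where denominator = 0: s + 59 = 0, so s = -59.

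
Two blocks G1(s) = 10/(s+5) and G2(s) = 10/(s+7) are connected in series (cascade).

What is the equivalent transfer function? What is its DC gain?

Series: multiply transfer functions. G_eq = 10/(s+5) × 10/(s+7) = 100/((s+5)(s+7)). DC gain = 100/(5×7) = 2.8571.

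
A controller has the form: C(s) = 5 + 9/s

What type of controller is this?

This is a Proportional-Integral (PI) controller.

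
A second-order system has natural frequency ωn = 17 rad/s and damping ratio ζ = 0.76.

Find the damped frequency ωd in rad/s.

ωd = ωn√(1 - ζ²) = 17√(1 - 0.76²) = 11.05 rad/s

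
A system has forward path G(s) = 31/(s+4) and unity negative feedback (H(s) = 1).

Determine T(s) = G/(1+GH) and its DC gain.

T(s) = G/(1+GH) = [31/(s+4)] / [1 + 31/(s+4)] = 31/(s+4+31) = 31/(s+35). DC gain = 31/35 = 0.8857.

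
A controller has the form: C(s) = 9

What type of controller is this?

This is a Proportional (P) controller.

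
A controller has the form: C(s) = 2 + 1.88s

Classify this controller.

This is a Proportional-Derivative (PD) controller.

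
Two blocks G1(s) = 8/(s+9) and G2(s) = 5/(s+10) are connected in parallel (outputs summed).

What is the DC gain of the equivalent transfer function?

Parallel: G_eq = G1 + G2. DC gain = G1(0) + G2(0) = 8/9 + 5/10 = 0.8889 + 0.5 = 1.3889.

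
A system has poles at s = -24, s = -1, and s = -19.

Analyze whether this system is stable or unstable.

All poles are in the left half-plane. System is stable.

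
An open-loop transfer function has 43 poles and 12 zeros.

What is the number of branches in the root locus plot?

Root locus has n branches where n = number of poles = 43.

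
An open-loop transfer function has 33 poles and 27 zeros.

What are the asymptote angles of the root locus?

n - m = 33 - 27 = 6. Angles: θk = (2k + 1)·180°/6 = 30°, 90°, 150°, 210°, 270°, 330°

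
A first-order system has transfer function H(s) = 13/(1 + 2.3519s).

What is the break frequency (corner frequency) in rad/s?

Corner frequency = 1/τ = 1/2.3519 = 0.425 rad/s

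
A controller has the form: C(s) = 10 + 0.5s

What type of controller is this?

This is a Proportional-Derivative (PD) controller.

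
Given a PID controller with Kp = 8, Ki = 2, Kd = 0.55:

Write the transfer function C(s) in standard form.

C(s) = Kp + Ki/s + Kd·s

Substituting values: C(s) = 8 + 2/s + 0.55s = (0.55s² + 8s + 2)/s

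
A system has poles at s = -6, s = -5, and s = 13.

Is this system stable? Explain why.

Pole(s) at s = 13 are not in the left half-plane. System is unstable.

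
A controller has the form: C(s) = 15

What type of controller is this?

This is a Proportional (P) controller.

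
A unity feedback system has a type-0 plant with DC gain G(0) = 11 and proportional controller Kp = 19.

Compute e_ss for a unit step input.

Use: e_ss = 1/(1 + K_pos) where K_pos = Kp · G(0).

K_pos = Kp · G(0) = 19 × 11 = 209. e_ss = 1/(1 + 209) = 0.0048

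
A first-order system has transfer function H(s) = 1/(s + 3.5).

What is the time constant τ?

For H(s) = 1/(s + 1/τ), the pole is at -1/τ = -3.5, so τ = 1/3.5 = 0.2857 s.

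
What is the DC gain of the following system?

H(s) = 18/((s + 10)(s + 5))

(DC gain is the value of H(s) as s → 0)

DC gain = H(0) = 18/(10 × 5) = 18/50 = 0.36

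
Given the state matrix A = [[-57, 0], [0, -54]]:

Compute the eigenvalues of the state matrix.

For diagonal matrix, eigenvalues are diagonal entries: λ₁ = -57, λ₂ = -54.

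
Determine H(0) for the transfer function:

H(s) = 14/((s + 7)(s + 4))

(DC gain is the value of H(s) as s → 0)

DC gain = H(0) = 14/(7 × 4) = 14/28 = 0.5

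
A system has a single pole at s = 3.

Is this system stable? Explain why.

Pole at s = 3 is in the right half-plane. Unstable.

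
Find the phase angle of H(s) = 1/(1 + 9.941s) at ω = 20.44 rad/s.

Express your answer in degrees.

Phase = -arctan(ωτ) = -arctan(20.44 × 9.941) = -89.7°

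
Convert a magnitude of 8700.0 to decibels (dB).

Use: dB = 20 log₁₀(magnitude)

dB = 20 log₁₀(8700.0) = 78.8 dB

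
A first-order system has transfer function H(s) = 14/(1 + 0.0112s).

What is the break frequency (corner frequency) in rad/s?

Corner frequency = 1/τ = 1/0.0112 = 89.286 rad/s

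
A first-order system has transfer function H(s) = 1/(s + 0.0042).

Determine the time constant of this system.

For H(s) = 1/(s + 1/τ), the pole is at -1/τ = -0.0042, so τ = 1/0.0042 = 238.1 s.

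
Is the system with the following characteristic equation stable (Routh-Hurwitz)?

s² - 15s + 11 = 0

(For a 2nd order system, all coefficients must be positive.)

Coefficients: 1, -15, 11. b=-15 not positive, so system is unstable.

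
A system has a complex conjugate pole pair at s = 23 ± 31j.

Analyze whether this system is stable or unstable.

Real part of poles is 23 (> 0, right half-plane). Unstable.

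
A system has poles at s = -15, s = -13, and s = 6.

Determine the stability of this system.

Pole(s) at s = 6 are not in the left half-plane. System is unstable.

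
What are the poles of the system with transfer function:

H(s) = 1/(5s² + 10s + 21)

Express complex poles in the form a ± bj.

Discriminant = 10² - 4×5×21 = 100 - 420 = -320 < 0, so the poles are a complex conjugate pair s = (-10 ± j√320)/(2×5). Real part = -10/(2×5) = -10/10 = -1; imaginary part = ±√320/(2×5) ≈ 1.7889. Poles: s = -1 ± 1.7889j.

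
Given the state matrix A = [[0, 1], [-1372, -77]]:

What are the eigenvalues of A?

det(A - λI) = λ² - (-77)λ + 1372 = (λ - (-49))(λ - (-28)). Eigenvalues: -49, -28.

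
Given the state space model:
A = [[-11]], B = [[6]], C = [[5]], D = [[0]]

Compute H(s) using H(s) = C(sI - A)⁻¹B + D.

(sI - A)⁻¹ = 1/(s + 11). H(s) = 5 × 6/(s + 11) + 0 = 30/(s + 11).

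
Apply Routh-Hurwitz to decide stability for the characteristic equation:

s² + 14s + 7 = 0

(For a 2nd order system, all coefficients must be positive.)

Coefficients: 1, 14, 7. All positive, so system is stable.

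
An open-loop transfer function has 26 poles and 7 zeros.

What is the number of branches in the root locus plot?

Root locus has n branches where n = number of poles = 26.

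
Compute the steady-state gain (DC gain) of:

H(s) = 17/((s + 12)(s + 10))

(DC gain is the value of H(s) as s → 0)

DC gain = H(0) = 17/(12 × 10) = 17/120 = 0.1417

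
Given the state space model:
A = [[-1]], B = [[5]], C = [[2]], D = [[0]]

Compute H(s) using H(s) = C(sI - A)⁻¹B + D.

(sI - A)⁻¹ = 1/(s + 1). H(s) = 2 × 5/(s + 1) + 0 = 10/(s + 1).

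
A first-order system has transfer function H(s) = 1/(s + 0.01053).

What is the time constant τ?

For H(s) = 1/(s + 1/τ), the pole is at -1/τ = -0.01053, so τ = 1/0.01053 = 94.97 s.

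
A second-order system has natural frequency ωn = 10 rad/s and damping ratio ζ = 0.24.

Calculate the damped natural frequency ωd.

ωd = ωn√(1 - ζ²) = 10√(1 - 0.24²) = 9.71 rad/s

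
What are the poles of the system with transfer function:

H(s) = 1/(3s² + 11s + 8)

Discriminant = 11² - 4×3×8 = 121 - 96 = 25 > 0, so two distinct real poles. Using quadratic formula: s = (-11 ± √25)/(2×3) = (-11 ± √25)/6, with √25 = 5. s₁ = -6/6 = -1, s₂ = -16/6 ≈ -2.6667. Poles: s₁ = -1, s₂ = -2.6667.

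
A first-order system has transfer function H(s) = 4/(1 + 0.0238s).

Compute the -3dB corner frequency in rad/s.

Corner frequency = 1/τ = 1/0.0238 = 42.017 rad/s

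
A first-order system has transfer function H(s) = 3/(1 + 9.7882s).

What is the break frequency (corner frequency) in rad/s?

Corner frequency = 1/τ = 1/9.7882 = 0.102 rad/s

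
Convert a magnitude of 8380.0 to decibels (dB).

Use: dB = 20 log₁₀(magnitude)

dB = 20 log₁₀(8380.0) = 78.5 dB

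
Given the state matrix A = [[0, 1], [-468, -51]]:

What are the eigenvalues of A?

det(A - λI) = λ² - (-51)λ + 468 = (λ - (-12))(λ - (-39)). Eigenvalues: -12, -39.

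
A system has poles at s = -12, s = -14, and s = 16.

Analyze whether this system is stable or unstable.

Pole(s) at s = 16 are not in the left half-plane. System is unstable.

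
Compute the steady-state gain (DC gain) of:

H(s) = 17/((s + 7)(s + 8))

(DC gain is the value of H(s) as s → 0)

DC gain = H(0) = 17/(7 × 8) = 17/56 = 0.3036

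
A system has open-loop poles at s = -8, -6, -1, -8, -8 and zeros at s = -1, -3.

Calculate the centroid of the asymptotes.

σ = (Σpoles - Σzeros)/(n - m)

σ = (Σpoles - Σzeros)/(n - m) = (-31 - (-4))/(5 - 2) = -27/3 = -9.0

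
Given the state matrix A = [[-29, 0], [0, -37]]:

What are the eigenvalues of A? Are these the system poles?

For diagonal matrix, eigenvalues are diagonal entries: λ₁ = -29, λ₂ = -37. Eigenvalues of A = system poles.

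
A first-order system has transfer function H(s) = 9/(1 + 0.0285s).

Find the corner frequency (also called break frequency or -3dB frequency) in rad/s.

Corner frequency = 1/τ = 1/0.0285 = 35.088 rad/s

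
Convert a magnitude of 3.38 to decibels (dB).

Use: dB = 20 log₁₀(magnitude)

dB = 20 log₁₀(3.38) = 10.6 dB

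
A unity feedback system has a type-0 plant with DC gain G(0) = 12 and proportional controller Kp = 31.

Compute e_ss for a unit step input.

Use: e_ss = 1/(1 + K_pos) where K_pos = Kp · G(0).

K_pos = Kp · G(0) = 31 × 12 = 372. e_ss = 1/(1 + 372) = 0.0027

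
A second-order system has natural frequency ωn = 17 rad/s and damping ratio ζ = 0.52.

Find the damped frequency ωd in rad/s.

ωd = ωn√(1 - ζ²) = 17√(1 - 0.52²) = 14.52 rad/s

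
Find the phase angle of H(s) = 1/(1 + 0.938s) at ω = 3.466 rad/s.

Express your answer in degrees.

Phase = -arctan(ωτ) = -arctan(3.466 × 0.938) = -72.9°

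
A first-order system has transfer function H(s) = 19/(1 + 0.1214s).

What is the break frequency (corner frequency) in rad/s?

Corner frequency = 1/τ = 1/0.1214 = 8.237 rad/s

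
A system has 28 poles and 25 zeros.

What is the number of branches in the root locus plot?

Root locus has n branches where n = number of poles = 28.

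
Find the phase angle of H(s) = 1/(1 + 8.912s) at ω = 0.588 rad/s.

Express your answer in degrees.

Phase = -arctan(ωτ) = -arctan(0.588 × 8.912) = -79.2°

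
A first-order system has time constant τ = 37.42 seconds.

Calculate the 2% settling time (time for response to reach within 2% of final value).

For first-order system, 2% settling time ≈ 4τ = 4 × 37.42 = 149.68 s.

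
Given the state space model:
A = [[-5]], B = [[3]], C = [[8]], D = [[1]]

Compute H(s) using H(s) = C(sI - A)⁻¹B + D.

(sI - A)⁻¹ = 1/(s + 5). H(s) = 8×3/(s + 5) + 1 = (s + 29)/(s + 5).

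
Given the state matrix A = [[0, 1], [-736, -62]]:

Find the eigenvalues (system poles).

det(A - λI) = λ² - (-62)λ + 736 = (λ - (-46))(λ - (-16)). Eigenvalues: -46, -16.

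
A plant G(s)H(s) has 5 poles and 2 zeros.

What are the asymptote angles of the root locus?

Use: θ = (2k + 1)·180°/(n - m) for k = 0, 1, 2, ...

n - m = 5 - 2 = 3. Angles: θk = (2k + 1)·180°/3 = 60°, 180°, 300°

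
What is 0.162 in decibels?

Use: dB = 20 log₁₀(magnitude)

dB = 20 log₁₀(0.162) = -15.8 dB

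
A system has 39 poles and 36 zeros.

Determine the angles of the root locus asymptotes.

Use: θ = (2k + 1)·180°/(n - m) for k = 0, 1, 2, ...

n - m = 39 - 36 = 3. Angles: θk = (2k + 1)·180°/3 = 60°, 180°, 300°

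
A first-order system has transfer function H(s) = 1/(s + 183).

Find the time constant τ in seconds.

For H(s) = 1/(s + 1/τ), the pole is at -1/τ = -183, so τ = 1/183 = 0.0055 s.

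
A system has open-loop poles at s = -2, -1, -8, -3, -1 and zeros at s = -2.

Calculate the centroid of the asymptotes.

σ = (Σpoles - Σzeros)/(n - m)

σ = (Σpoles - Σzeros)/(n - m) = (-15 - (-2))/(5 - 1) = -13/4 = -3.25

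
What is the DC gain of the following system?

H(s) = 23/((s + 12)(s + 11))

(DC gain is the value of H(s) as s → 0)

DC gain = H(0) = 23/(12 × 11) = 23/132 = 0.1742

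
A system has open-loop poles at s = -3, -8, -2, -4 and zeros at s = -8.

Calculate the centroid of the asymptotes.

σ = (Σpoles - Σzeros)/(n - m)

σ = (Σpoles - Σzeros)/(n - m) = (-17 - (-8))/(4 - 1) = -9/3 = -3.0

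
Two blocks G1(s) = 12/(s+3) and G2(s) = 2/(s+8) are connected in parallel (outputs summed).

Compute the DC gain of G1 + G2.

Parallel: G_eq = G1 + G2. DC gain = G1(0) + G2(0) = 12/3 + 2/8 = 4 + 0.25 = 4.25.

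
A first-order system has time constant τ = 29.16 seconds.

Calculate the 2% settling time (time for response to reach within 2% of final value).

For first-order system, 2% settling time ≈ 4τ = 4 × 29.16 = 116.64 s.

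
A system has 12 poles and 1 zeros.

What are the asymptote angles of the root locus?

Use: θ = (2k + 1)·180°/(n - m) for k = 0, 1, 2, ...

n - m = 12 - 1 = 11. Angles: θk = (2k + 1)·180°/11 = 16.36°, 49.09°, 81.82°, 114.55°, 147.27°, 180°, 212.73°, 245.45°, 278.18°, 310.91°, 343.64°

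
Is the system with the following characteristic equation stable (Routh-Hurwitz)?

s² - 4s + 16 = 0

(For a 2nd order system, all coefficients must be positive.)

Coefficients: 1, -4, 16. b=-4 not positive, so system is unstable.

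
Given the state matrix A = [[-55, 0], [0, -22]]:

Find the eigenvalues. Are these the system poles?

For diagonal matrix, eigenvalues are diagonal entries: λ₁ = -55, λ₂ = -22. Eigenvalues of A = system poles.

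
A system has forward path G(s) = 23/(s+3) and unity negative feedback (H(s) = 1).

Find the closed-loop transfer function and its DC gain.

T(s) = G/(1+GH) = [23/(s+3)] / [1 + 23/(s+3)] = 23/(s+3+23) = 23/(s+26). DC gain = 23/26 = 0.8846.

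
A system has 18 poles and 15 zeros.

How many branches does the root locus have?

Root locus has n branches where n = number of poles = 18.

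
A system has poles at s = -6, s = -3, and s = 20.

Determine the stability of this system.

Pole(s) at s = 20 are not in the left half-plane. System is unstable.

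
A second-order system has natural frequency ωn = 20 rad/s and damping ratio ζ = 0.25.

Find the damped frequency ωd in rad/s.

ωd = ωn√(1 - ζ²) = 20√(1 - 0.25²) = 19.36 rad/s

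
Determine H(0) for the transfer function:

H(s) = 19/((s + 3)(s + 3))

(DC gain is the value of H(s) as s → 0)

DC gain = H(0) = 19/(3 × 3) = 19/9 = 2.1111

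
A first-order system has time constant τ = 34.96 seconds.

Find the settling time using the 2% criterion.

For first-order system, 2% settling time ≈ 4τ = 4 × 34.96 = 139.84 s.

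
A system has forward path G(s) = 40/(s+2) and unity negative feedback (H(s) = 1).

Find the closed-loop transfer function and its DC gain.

T(s) = G/(1+GH) = [40/(s+2)] / [1 + 40/(s+2)] = 40/(s+2+40) = 40/(s+42). DC gain = 40/42 = 0.9524.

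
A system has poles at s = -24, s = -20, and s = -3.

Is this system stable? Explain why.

All poles are in the left half-plane. System is stable.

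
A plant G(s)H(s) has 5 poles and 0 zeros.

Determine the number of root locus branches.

Root locus has n branches where n = number of poles = 5.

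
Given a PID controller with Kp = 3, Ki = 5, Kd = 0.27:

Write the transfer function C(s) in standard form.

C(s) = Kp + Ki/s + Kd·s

Substituting values: C(s) = 3 + 5/s + 0.27s = (0.27s² + 3s + 5)/s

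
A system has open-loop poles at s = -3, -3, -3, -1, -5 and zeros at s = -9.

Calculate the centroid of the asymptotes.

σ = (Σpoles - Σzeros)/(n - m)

σ = (Σpoles - Σzeros)/(n - m) = (-15 - (-9))/(5 - 1) = -6/4 = -1.5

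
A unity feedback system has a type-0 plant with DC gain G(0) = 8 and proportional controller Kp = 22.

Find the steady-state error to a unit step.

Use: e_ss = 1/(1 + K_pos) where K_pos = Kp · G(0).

K_pos = Kp · G(0) = 22 × 8 = 176. e_ss = 1/(1 + 176) = 0.0056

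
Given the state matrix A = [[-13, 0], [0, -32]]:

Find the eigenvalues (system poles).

For diagonal matrix, eigenvalues are diagonal entries: λ₁ = -13, λ₂ = -32.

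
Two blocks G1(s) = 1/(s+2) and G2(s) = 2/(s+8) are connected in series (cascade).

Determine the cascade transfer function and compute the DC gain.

Series: multiply transfer functions. G_eq = 1/(s+2) × 2/(s+8) = 2/((s+2)(s+8)). DC gain = 2/(2×8) = 0.125.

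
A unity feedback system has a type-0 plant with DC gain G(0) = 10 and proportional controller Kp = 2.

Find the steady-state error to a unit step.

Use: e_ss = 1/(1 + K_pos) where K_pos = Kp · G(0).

K_pos = Kp · G(0) = 2 × 10 = 20. e_ss = 1/(1 + 20) = 0.0476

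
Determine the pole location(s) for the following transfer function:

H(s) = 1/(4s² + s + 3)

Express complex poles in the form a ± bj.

Discriminant = 1² - 4×4×3 = 1 - 48 = -47 < 0, so the poles are a complex conjugate pair s = (-1 ± j√47)/(2×4). Real part = -1/(2×4) = -1/8 = -0.125; imaginary part = ±√47/(2×4) ≈ 0.8570. Poles: s = -0.125 ± 0.8570j.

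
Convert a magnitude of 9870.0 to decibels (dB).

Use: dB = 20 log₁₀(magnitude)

dB = 20 log₁₀(9870.0) = 79.9 dB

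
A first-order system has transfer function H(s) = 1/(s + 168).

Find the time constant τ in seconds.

For H(s) = 1/(s + 1/τ), the pole is at -1/τ = -168, so τ = 1/168 = 0.0060 s.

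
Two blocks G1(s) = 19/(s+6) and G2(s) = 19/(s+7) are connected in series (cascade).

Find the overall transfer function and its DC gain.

Series: multiply transfer functions. G_eq = 19/(s+6) × 19/(s+7) = 361/((s+6)(s+7)). DC gain = 361/(6×7) = 8.5952.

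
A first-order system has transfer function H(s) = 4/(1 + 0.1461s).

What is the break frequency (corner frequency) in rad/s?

Corner frequency = 1/τ = 1/0.1461 = 6.845 rad/s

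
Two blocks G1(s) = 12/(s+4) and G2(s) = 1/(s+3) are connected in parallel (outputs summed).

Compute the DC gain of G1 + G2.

Parallel: G_eq = G1 + G2. DC gain = G1(0) + G2(0) = 12/4 + 1/3 = 3 + 0.3333 = 3.3333.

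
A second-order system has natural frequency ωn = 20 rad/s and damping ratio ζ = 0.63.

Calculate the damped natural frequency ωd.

ωd = ωn√(1 - ζ²) = 20√(1 - 0.63²) = 15.53 rad/s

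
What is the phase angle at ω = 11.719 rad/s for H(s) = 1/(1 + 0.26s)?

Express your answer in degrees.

Phase = -arctan(ωτ) = -arctan(11.719 × 0.26) = -71.8°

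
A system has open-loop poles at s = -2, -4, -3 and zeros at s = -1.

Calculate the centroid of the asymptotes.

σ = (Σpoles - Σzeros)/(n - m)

σ = (Σpoles - Σzeros)/(n - m) = (-9 - (-1))/(3 - 1) = -8/2 = -4.0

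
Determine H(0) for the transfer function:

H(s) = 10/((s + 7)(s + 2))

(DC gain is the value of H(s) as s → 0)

DC gain = H(0) = 10/(7 × 2) = 10/14 = 0.7143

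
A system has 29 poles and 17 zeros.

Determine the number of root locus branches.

Root locus has n branches where n = number of poles = 29.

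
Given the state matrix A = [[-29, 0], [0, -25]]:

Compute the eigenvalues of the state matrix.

For diagonal matrix, eigenvalues are diagonal entries: λ₁ = -29, λ₂ = -25.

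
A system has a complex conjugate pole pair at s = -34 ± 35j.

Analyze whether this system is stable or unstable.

Real part of poles is -34 (< 0, left half-plane). Stable.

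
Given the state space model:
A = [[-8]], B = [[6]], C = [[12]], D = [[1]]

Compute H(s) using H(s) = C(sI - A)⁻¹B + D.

(sI - A)⁻¹ = 1/(s + 8). H(s) = 12×6/(s + 8) + 1 = (s + 80)/(s + 8).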